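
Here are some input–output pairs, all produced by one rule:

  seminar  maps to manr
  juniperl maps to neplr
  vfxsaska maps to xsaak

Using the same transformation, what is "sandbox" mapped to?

In each case the input is transformed by: swap each adjacent pair of characters (1↔2, 3↔4, ...), then delete the first 3 characters.
"sandbox" → "asdnobx" → "nobx".

nobx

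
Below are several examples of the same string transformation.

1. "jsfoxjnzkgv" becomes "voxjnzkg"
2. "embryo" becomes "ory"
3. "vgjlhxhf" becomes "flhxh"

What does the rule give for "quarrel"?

lrre

The rule is to delete the first 3 characters, then move the last character to the front.
"quarrel" → "rrel" → "lrre".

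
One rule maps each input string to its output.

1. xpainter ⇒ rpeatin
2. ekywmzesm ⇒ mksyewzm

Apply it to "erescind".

Rule — take characters alternately from the front and the back (1st, last, 2nd, 2nd-last, ...), then delete the first character.
On "erescind": the first step gives "edrneisc", and the second then gives "drneisc".

drneisc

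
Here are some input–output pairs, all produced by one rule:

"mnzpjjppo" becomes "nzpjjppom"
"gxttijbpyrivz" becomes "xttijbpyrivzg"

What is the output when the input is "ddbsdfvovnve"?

dbsdfvovnved

Each output is the input with this applied: move the first character to the end.
"ddbsdfvovnve" → "dbsdfvovnved".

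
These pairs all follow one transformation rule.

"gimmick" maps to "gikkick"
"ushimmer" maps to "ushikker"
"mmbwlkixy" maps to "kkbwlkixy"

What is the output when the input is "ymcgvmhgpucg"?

ykcgvkhgpucg

The rule is to replace every "m" with "k".
So "ymcgvmhgpucg" becomes "ykcgvkhgpucg".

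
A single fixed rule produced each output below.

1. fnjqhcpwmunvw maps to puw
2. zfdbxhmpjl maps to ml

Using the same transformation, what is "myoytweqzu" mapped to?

The rule is to keep one character in every 3, starting at position 1 (positions 1st, 4th, 7th, ...), then delete the first 2 characters.
Starting from "myoytweqzu": after the first operation, "myeu"; after the second, "eu".

eu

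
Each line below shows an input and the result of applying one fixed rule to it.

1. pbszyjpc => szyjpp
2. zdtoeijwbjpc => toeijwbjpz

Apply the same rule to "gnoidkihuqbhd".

oidkihuqbhg

The rule is to swap the first and last characters, then delete the first 2 characters.
On "gnoidkihuqbhd" that produces "oidkihuqbhg".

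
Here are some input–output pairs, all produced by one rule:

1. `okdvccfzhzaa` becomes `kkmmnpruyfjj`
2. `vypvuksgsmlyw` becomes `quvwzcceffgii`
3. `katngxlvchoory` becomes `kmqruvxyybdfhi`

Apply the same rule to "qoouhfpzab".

klpryyzaej

Looking at the pairs, the operation is to sort the characters into alphabetical order, then shift every letter 10 places forward in the alphabet (wrapping around).
On "qoouhfpzab": the first step gives "abfhoopquz", and the second then gives "klpryyzaej".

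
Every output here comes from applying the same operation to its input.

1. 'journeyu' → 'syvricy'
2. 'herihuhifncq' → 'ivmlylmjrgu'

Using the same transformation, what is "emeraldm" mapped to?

qivephq

The transformation: shift every letter 4 places forward in the alphabet (wrapping around), then delete the first character.
Applying both steps to "emeraldm": "iqivephq", then "qivephq".
(Check on "herihuhifncq": → "livmlylmjrgu" → "ivmlylmjrgu" ✓)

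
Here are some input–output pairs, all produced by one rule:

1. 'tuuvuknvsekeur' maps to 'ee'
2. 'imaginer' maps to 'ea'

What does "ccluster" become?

cc

Looking at the pairs, the operation is to sort the characters into reverse alphabetical order, then keep only the last 2 characters.
Applying both steps to "ccluster": "utsrlecc", then "cc".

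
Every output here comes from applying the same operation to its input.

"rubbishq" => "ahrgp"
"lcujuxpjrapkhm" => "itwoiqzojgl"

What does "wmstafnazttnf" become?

szemzyssme

What's happening: shift every letter 1 place backward in the alphabet (wrapping around), then delete the first 3 characters.
Working it through for "wmstafnazttnf": intermediate "vlrszemzyssme", final "szemzyssme".
(Check on "lcujuxpjrapkhm": → "kbtitwoiqzojgl" → "itwoiqzojgl" ✓)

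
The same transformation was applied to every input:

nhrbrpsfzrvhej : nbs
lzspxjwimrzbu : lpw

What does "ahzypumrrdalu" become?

aym

Each output is the input with this applied: keep one character in every 3, starting at position 1 (positions 1st, 4th, 7th, ...), then keep only the first 3 characters.
So "ahzypumrrdalu" becomes "aym".
(Check on "lzspxjwimrzbu": → "lpwru" → "lpw" ✓)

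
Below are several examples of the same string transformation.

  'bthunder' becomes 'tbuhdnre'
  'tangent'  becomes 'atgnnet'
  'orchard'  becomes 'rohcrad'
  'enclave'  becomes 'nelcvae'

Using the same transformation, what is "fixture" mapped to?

The transformation: swap each adjacent pair of characters (1↔2, 3↔4, ...).
Applying that to "fixture" gives "iftxrue".

iftxrue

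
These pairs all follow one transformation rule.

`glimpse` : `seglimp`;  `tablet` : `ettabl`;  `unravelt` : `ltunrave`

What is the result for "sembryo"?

The transformation: move the last 2 characters to the front (rotate right by 2).
Doing the same to "sembryo": "yosembr".

yosembr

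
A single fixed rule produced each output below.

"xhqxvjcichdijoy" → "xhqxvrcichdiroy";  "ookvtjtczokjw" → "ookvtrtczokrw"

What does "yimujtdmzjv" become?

Each output is the input with this applied: replace every "j" with "r".
On "yimujtdmzjv" that produces "yimurtdmzrv".

yimurtdmzrv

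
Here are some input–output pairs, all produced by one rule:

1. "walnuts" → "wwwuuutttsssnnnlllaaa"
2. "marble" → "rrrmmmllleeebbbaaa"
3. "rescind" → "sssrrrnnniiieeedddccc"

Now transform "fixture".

Each output is the input with this applied: sort the characters into reverse alphabetical order, then repeat every character 3 times.
"fixture" → "xutrife" → "xxxuuutttrrriiifffeee".

xxxuuutttrrriiifffeee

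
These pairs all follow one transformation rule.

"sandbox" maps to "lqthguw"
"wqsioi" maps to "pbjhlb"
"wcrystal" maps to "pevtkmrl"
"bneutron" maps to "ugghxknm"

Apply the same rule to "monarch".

fahvgkt

Rule — take characters alternately from the front and the back (1st, last, 2nd, 2nd-last, ...), then shift every letter 7 places backward in the alphabet (wrapping around).
Applying both steps to "monarch": "mhocnra", then "fahvgkt".
(Check on "wcrystal": → "wlcartys" → "pevtkmrl" ✓)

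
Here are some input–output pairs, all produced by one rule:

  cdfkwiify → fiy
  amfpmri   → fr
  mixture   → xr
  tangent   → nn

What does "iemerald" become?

ma

Rule — keep one character in every 3, starting at position 3 (positions 3rd, 6th, 9th, ...).
Applying that to "iemerald" gives "ma".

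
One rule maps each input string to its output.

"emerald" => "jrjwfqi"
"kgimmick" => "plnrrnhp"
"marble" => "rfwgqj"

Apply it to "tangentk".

The transformation: shift every letter 5 places forward in the alphabet (wrapping around).
So "tangentk" becomes "yfsljsyp".

yfsljsyp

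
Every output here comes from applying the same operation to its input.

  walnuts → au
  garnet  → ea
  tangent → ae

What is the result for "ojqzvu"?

uo

What's happening: move the last 2 characters to the front (rotate right by 2), then keep only the vowels.
"ojqzvu" → "vuojqz" → "uo".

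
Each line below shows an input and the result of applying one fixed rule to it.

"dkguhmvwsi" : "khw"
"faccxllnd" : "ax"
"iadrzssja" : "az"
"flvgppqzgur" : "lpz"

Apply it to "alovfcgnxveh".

lfn

Rule — delete the last 2 characters, then keep one character in every 3, starting at position 2 (positions 2nd, 5th, 8th, ...).
Applying both steps to "alovfcgnxveh": "alovfcgnxv", then "lfn".
(Check on "faccxllnd": → "faccxll" → "ax" ✓)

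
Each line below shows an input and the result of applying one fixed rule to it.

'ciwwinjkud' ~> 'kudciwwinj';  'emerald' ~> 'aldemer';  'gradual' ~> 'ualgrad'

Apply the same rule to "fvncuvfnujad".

jadfvncuvfnu

Each output is the input with this applied: move the last 3 characters to the front (rotate right by 3).
For "fvncuvfnujad" the result is "jadfvncuvfnu".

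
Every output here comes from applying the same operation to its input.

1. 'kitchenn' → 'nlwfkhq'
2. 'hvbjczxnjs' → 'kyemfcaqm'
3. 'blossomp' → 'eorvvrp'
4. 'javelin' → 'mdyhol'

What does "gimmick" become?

The pattern: shift every letter 3 places forward in the alphabet (wrapping around), then delete the last character.
For "gimmick", step one produces "jlpplfn"; step two turns that into "jlpplf".

jlpplf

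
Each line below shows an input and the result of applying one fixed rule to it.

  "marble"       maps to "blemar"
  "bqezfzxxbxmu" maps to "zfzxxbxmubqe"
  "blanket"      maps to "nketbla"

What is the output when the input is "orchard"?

hardorc

Looking at the pairs, the operation is to move the first 3 characters to the end (rotate left by 3).
Applying that to "orchard" gives "hardorc".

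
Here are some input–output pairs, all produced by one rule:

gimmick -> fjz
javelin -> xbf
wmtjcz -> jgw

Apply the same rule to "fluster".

Looking at the pairs, the operation is to shift every letter 3 places backward in the alphabet (wrapping around), then keep every other character starting from the second (positions 2nd, 4th, 6th, ...).
"fluster" → "ipb".
(Check on "javelin": → "gxsbifk" → "xbf" ✓)

ipb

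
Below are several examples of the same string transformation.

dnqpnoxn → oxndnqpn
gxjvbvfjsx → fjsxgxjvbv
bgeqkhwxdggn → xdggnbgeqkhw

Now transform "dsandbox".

The transformation: move the first character to the end, then swap the front and back halves of the string.
On "dsandbox" that produces "boxdsand".

boxdsand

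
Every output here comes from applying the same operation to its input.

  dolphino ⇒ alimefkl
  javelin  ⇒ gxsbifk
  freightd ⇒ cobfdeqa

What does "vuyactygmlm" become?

Rule — shift every letter 3 places backward in the alphabet (wrapping around).
So "vuyactygmlm" becomes "srvxzqvdjij".

srvxzqvdjij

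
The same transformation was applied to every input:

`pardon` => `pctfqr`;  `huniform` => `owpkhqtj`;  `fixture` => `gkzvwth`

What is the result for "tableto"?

Rule — swap the first and last characters, then shift every letter 2 places forward in the alphabet (wrapping around).
Working it through for "tableto": intermediate "oablett", final "qcdngvv".

qcdngvv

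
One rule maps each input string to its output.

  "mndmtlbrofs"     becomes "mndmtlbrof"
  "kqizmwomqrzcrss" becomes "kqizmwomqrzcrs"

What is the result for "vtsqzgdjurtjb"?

What's happening: delete the last character.
Doing the same to "vtsqzgdjurtjb": "vtsqzgdjurtj".

vtsqzgdjurtj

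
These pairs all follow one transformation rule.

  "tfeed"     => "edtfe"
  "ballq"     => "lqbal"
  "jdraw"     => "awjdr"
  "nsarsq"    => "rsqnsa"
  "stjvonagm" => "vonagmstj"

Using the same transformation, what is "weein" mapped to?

The transformation: move the first 3 characters to the end (rotate left by 3).
So "weein" becomes "inwee".

inwee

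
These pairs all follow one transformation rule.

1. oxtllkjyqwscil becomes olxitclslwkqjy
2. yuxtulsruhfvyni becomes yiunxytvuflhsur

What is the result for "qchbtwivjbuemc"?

The pattern: take characters alternately from the front and the back (1st, last, 2nd, 2nd-last, ...).
"qchbtwivjbuemc" → "qccmhebutbwjiv".

qccmhebutbwjiv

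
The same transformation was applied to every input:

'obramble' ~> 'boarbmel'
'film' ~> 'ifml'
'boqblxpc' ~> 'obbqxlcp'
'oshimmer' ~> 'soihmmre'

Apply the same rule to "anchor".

The rule is to swap each adjacent pair of characters (1↔2, 3↔4, ...).
For "anchor" the result is "nahcro".

nahcro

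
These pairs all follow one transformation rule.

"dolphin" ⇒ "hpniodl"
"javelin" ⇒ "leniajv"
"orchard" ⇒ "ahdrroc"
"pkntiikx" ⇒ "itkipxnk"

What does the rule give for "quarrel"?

rrleuqa

What's happening: move the first 3 characters to the end (rotate left by 3), then swap each adjacent pair of characters (1↔2, 3↔4, ...).
For "quarrel", step one produces "rrelqua"; step two turns that into "rrleuqa".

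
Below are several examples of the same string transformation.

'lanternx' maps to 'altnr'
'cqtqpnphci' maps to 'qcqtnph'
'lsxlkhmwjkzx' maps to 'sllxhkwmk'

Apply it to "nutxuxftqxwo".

What's happening: swap each adjacent pair of characters (1↔2, 3↔4, ...), then delete the last 3 characters.
For "nutxuxftqxwo", step one produces "unxtxutfxqow"; step two turns that into "unxtxutfx".

unxtxutfx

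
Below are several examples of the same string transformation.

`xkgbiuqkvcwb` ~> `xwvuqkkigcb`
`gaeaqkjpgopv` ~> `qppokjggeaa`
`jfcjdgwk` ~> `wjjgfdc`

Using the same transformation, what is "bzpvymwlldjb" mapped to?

zywvpmlljdb

Each output is the input with this applied: delete the last character, then sort the characters into reverse alphabetical order.
Applying both steps to "bzpvymwlldjb": "bzpvymwlldj", then "zywvpmlljdb".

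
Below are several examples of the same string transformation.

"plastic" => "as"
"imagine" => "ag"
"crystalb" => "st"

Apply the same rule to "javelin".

ve

Looking at the pairs, the operation is to move the last 3 characters to the front (rotate right by 3), then keep only the last 2 characters.
Working it through for "javelin": intermediate "linjave", final "ve".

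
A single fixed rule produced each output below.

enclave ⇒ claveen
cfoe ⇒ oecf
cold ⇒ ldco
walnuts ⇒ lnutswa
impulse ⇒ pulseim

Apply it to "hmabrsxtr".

abrsxtrhm

In each case the input is transformed by: move the first 2 characters to the end (rotate left by 2).
"hmabrsxtr" → "abrsxtrhm".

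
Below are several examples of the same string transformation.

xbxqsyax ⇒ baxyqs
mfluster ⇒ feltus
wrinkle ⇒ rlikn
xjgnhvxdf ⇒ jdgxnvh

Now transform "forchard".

orrach

What's happening: take characters alternately from the front and the back (1st, last, 2nd, 2nd-last, ...), then delete the first 2 characters.
"forchard" → "fdorrach" → "orrach".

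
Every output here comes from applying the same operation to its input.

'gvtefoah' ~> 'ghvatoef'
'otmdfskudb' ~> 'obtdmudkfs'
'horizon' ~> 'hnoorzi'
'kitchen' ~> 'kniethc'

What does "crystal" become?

The rule is to take characters alternately from the front and the back (1st, last, 2nd, 2nd-last, ...).
On "crystal" that produces "clrayts".

clrayts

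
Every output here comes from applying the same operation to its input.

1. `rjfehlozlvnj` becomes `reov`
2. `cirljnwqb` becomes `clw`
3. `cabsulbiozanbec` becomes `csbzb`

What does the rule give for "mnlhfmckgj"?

mhcj

The pattern: keep one character in every 3, starting at position 1 (positions 1st, 4th, 7th, ...).
Doing the same to "mnlhfmckgj": "mhcj".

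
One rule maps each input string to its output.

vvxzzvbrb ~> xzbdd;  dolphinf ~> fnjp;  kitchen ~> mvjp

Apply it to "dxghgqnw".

The transformation: shift every letter 2 places forward in the alphabet (wrapping around), then keep every other character starting from the first (positions 1st, 3rd, 5th, ...).
"dxghgqnw" → "fzijispy" → "fiip".

fiip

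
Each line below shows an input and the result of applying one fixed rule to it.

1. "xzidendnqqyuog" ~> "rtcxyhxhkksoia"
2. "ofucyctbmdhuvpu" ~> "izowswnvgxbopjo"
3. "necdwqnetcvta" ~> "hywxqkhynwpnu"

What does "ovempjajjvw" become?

ipygjduddpq

The pattern: shift every letter 6 places backward in the alphabet (wrapping around).
On "ovempjajjvw" that produces "ipygjduddpq".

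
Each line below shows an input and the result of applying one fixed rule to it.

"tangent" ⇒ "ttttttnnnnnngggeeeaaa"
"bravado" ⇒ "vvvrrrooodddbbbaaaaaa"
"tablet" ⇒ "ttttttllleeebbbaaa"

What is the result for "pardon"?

rrrpppooonnndddaaa

The transformation: repeat every character 3 times, then sort the characters into reverse alphabetical order.
"pardon" → "pppaaarrrdddooonnn" → "rrrpppooonnndddaaa".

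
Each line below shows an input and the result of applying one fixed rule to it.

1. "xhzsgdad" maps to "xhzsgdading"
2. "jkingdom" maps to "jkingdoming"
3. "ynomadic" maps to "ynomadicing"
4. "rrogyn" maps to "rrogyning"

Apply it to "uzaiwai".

Rule — append "ing".
For "uzaiwai" the result is "uzaiwaiing".

uzaiwaiing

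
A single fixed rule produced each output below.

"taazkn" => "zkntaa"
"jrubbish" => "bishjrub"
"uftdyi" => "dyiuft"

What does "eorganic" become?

What's happening: swap the front and back halves of the string.
For "eorganic" the result is "aniceorg".

aniceorg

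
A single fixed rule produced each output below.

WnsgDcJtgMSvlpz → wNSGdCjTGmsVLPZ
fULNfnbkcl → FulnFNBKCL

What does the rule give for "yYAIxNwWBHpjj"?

YyaiXnWwbhPJJ

Looking at the pairs, the operation is to flip the case of every letter.
Applying that to "yYAIxNwWBHpjj" gives "YyaiXnWwbhPJJ".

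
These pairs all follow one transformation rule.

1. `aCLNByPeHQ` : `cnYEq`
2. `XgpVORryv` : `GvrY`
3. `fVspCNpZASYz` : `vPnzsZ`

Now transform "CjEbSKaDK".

JBkd

What's happening: keep every other character starting from the second (positions 2nd, 4th, 6th, ...), then flip the case of every letter.
Applying both steps to "CjEbSKaDK": "jbKD", then "JBkd".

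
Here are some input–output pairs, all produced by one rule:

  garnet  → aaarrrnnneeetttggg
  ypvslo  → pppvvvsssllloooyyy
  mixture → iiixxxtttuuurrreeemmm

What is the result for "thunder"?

The pattern: repeat every character 3 times, then move the first 3 characters to the end (rotate left by 3).
On "thunder": the first step gives "ttthhhuuunnndddeeerrr", and the second then gives "hhhuuunnndddeeerrrttt".

hhhuuunnndddeeerrrttt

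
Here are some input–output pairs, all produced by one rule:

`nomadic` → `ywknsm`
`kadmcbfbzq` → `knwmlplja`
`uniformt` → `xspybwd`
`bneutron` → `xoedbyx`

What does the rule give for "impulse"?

The rule is to shift every letter 10 places forward in the alphabet (wrapping around), then delete the first character.
On "impulse": the first step gives "swzevco", and the second then gives "wzevco".

wzevco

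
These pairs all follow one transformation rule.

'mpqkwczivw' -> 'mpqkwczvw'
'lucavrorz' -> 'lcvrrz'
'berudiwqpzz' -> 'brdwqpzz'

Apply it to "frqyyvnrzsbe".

frqyyvnrzsb

Each output is the input with this applied: remove every vowel.
On "frqyyvnrzsbe" that produces "frqyyvnrzsb".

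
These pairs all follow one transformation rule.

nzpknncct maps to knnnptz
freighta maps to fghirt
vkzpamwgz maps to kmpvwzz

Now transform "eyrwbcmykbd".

cdekmrwyy

Each output is the input with this applied: sort the characters into alphabetical order, then delete the first 2 characters.
Working it through for "eyrwbcmykbd": intermediate "bbcdekmrwyy", final "cdekmrwyy".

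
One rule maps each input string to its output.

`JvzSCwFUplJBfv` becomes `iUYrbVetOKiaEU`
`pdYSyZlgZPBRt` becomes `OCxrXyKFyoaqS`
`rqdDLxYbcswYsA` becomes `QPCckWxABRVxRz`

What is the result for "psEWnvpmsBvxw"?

Looking at the pairs, the operation is to shift every letter 1 place backward in the alphabet (wrapping around), then flip the case of every letter.
Starting from "psEWnvpmsBvxw": after the first operation, "orDVmuolrAuwv"; after the second, "ORdvMUOLRaUWV".

ORdvMUOLRaUWV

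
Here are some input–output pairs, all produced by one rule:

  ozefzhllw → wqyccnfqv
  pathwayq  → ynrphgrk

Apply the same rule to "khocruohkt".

tilfybkbyf

In each case the input is transformed by: move the first 3 characters to the end (rotate left by 3), then shift every letter 9 places backward in the alphabet (wrapping around).
For "khocruohkt" the result is "tilfybkbyf".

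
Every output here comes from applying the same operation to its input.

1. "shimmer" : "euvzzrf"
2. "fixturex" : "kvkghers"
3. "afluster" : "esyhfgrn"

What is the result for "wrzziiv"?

iemmvvj

The rule is to shift every letter 13 places forward in the alphabet (wrapping around) — i.e. ROT13, then swap the first and last characters.
On "wrzziiv": the first step gives "jemmvvi", and the second then gives "iemmvvj".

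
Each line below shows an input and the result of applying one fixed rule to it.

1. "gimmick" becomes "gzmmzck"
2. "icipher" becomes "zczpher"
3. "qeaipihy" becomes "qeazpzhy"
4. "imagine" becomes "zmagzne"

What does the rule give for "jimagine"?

What's happening: replace every "i" with "z".
So "jimagine" becomes "jzmagzne".

jzmagzne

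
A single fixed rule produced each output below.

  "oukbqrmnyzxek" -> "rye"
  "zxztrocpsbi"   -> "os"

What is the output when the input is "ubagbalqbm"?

ab

What's happening: delete the first 3 characters, then keep one character in every 3, starting at position 3 (positions 3rd, 6th, 9th, ...).
"ubagbalqbm" → "gbalqbm" → "ab".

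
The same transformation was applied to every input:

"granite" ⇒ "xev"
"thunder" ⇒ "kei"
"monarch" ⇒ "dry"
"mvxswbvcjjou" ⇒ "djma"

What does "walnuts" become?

nej

Looking at the pairs, the operation is to keep one character in every 3, starting at position 1 (positions 1st, 4th, 7th, ...), then shift every letter 9 places backward in the alphabet (wrapping around).
"walnuts" → "wns" → "nej".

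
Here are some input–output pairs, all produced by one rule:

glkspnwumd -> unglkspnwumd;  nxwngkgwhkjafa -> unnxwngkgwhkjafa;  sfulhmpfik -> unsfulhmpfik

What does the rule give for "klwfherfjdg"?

unklwfherfjdg

Rule — prepend "un".
So "klwfherfjdg" becomes "unklwfherfjdg".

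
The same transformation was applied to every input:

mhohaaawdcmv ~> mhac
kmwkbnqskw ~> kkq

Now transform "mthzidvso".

The transformation: move the last character to the front, then keep one character in every 3, starting at position 2 (positions 2nd, 5th, 8th, ...).
On "mthzidvso": the first step gives "omthzidvs", and the second then gives "mzv".

mzv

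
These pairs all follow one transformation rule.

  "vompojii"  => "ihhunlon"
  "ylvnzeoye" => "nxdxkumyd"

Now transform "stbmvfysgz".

In each case the input is transformed by: shift every letter 1 place backward in the alphabet (wrapping around), then move the last 3 characters to the front (rotate right by 3).
On "stbmvfysgz" that produces "rfyrsaluex".

rfyrsaluex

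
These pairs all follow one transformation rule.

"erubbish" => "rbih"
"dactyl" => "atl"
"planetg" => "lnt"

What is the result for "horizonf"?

The pattern: keep every other character starting from the second (positions 2nd, 4th, 6th, ...).
Doing the same to "horizonf": "oiof".

oiof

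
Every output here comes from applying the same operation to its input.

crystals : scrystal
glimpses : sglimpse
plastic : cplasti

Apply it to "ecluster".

The transformation: move the last character to the front.
Applying that to "ecluster" gives "recluste".

recluste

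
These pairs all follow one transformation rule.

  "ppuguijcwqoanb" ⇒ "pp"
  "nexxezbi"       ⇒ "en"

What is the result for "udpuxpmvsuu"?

In each case the input is transformed by: reverse the string, then keep only the last 2 characters.
Starting from "udpuxpmvsuu": after the first operation, "uusvmpxupdu"; after the second, "du".

du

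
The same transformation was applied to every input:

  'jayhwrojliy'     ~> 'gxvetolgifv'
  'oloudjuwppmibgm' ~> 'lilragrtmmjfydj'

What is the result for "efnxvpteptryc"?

bckusmqbmqovz

The pattern: shift every letter 3 places backward in the alphabet (wrapping around).
"efnxvpteptryc" → "bckusmqbmqovz".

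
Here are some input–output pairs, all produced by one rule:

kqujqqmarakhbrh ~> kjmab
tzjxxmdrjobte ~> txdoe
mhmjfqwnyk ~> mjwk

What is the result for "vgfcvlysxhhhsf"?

vcyhs

What's happening: keep one character in every 3, starting at position 1 (positions 1st, 4th, 7th, ...).
Doing the same to "vgfcvlysxhhhsf": "vcyhs".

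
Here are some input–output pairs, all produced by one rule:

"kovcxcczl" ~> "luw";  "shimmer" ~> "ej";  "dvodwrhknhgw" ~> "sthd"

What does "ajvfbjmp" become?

gym

Each output is the input with this applied: shift every letter 3 places backward in the alphabet (wrapping around), then keep one character in every 3, starting at position 2 (positions 2nd, 5th, 8th, ...).
Applying both steps to "ajvfbjmp": "xgscygjm", then "gym".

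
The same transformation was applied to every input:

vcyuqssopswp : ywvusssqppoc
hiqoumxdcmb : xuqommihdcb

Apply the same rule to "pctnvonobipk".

The transformation: sort the characters into reverse alphabetical order.
Doing the same to "pctnvonobipk": "vtppoonnkicb".

vtppoonnkicb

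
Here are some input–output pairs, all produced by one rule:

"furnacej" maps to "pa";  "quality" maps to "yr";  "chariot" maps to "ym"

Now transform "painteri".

gc

The rule is to keep one character in every 3, starting at position 3 (positions 3rd, 6th, 9th, ...), then shift every letter 2 places backward in the alphabet (wrapping around).
Starting from "painteri": after the first operation, "ie"; after the second, "gc".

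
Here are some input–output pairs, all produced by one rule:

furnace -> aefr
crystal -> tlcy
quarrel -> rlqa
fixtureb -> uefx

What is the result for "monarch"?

rhmn

Each output is the input with this applied: keep every other character starting from the first (positions 1st, 3rd, 5th, ...), then swap the front and back halves of the string.
"monarch" → "mnrh" → "rhmn".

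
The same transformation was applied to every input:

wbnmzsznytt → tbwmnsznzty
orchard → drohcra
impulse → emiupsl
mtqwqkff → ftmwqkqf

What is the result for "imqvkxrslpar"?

amivqxksrplr

What's happening: swap each adjacent pair of characters (1↔2, 3↔4, ...), then move the last character to the front.
"imqvkxrslpar" → "mivqxksrplra" → "amivqxksrplr".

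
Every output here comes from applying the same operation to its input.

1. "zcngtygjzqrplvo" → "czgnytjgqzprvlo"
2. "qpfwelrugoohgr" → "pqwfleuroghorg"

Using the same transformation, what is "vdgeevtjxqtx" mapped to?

dvegvejtqxxt

The rule is to swap each adjacent pair of characters (1↔2, 3↔4, ...).
Applying that to "vdgeevtjxqtx" gives "dvegvejtqxxt".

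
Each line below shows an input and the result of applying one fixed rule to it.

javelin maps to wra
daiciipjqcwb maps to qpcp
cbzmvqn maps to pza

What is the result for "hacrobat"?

uen

In each case the input is transformed by: keep one character in every 3, starting at position 1 (positions 1st, 4th, 7th, ...), then shift every letter 13 places forward in the alphabet (wrapping around) — i.e. ROT13.
For "hacrobat", step one produces "hra"; step two turns that into "uen".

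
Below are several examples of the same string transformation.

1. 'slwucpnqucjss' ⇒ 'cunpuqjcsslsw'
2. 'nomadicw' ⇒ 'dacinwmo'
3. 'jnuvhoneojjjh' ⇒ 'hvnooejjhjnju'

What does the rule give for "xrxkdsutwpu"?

In each case the input is transformed by: move the first 3 characters to the end (rotate left by 3), then swap each adjacent pair of characters (1↔2, 3↔4, ...).
Working it through for "xrxkdsutwpu": intermediate "kdsutwpuxrx", final "dkuswtuprxx".

dkuswtuprxx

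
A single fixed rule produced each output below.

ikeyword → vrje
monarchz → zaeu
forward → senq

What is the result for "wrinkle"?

jvxr

The transformation: keep every other character starting from the first (positions 1st, 3rd, 5th, ...), then shift every letter 13 places forward in the alphabet (wrapping around) — i.e. ROT13.
"wrinkle" → "wike" → "jvxr".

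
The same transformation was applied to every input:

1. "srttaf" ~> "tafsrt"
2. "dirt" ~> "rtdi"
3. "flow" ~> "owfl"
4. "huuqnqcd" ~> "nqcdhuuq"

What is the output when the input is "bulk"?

Each output is the input with this applied: swap the front and back halves of the string.
Doing the same to "bulk": "lkbu".

lkbu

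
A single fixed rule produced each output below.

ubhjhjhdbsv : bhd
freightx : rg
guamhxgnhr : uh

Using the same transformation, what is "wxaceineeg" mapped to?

xe

The rule is to keep one character in every 3, starting at position 2 (positions 2nd, 5th, 8th, ...), then delete the last character.
Applying both steps to "wxaceineeg": "xee", then "xe".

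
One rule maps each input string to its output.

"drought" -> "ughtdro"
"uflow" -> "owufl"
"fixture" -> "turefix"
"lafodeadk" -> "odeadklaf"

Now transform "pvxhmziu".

hmziupvx

What's happening: move the first 3 characters to the end (rotate left by 3).
Applying that to "pvxhmziu" gives "hmziupvx".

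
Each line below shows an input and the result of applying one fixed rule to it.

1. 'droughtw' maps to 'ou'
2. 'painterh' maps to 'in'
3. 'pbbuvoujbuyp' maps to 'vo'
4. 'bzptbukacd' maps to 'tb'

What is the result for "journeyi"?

ur

The pattern: swap the front and back halves of the string, then keep only the last 2 characters.
So "journeyi" becomes "ur".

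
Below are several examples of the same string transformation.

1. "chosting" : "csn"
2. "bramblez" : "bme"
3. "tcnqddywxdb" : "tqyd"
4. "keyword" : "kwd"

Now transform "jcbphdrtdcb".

The transformation: keep one character in every 3, starting at position 1 (positions 1st, 4th, 7th, ...).
On "jcbphdrtdcb" that produces "jprc".

jprc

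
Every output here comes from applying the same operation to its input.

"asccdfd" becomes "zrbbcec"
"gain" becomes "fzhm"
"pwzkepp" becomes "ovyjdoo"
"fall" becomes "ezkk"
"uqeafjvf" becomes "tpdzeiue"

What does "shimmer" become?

The rule is to shift every letter 1 place backward in the alphabet (wrapping around).
Applying that to "shimmer" gives "rghlldq".

rghlldq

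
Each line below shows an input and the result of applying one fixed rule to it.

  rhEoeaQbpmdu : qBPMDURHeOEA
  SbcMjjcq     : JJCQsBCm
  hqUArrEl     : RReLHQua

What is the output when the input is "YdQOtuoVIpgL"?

OviPGlyDqoTU

The transformation: swap the front and back halves of the string, then flip the case of every letter.
"YdQOtuoVIpgL" → "oVIpgLYdQOtu" → "OviPGlyDqoTU".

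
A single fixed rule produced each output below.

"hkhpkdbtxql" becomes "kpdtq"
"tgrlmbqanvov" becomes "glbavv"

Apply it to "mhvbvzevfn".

hbzvn

The transformation: keep every other character starting from the second (positions 2nd, 4th, 6th, ...).
Doing the same to "mhvbvzevfn": "hbzvn".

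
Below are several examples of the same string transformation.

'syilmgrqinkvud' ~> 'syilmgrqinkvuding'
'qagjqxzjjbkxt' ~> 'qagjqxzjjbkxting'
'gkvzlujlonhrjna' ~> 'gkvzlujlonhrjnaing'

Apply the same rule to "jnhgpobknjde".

Rule — append "ing".
So "jnhgpobknjde" becomes "jnhgpobknjdeing".

jnhgpobknjdeing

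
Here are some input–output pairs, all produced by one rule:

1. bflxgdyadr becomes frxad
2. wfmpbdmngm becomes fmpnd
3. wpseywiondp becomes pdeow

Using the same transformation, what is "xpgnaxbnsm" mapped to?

Looking at the pairs, the operation is to keep every other character starting from the second (positions 2nd, 4th, 6th, ...), then take characters alternately from the front and the back (1st, last, 2nd, 2nd-last, ...).
Doing the same to "xpgnaxbnsm": "pmnnx".

pmnnx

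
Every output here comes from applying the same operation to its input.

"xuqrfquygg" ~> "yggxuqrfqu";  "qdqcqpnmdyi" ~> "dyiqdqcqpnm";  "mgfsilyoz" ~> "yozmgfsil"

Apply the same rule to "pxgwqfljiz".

What's happening: move the last 3 characters to the front (rotate right by 3).
On "pxgwqfljiz" that produces "jizpxgwqfl".

jizpxgwqfl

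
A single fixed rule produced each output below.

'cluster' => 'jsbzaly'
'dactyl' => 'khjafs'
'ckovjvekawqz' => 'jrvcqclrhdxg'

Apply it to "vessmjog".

Rule — shift every letter 7 places forward in the alphabet (wrapping around).
Doing the same to "vessmjog": "clzztqvn".

clzztqvn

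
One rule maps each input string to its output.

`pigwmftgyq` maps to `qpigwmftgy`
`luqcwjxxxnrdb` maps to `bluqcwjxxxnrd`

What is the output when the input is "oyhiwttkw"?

In each case the input is transformed by: move the last character to the front.
"oyhiwttkw" → "woyhiwttk".

woyhiwttk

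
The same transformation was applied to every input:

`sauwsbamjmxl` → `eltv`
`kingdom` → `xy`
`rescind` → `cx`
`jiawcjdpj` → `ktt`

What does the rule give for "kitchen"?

do

Each output is the input with this applied: keep one character in every 3, starting at position 3 (positions 3rd, 6th, 9th, ...), then shift every letter 10 places forward in the alphabet (wrapping around).
Applying both steps to "kitchen": "te", then "do".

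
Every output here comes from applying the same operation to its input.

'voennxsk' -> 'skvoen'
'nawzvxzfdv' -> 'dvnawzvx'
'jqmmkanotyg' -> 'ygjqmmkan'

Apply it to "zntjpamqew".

ewzntjpa

Rule — move the last 2 characters to the front (rotate right by 2), then delete the last 2 characters.
Working it through for "zntjpamqew": intermediate "ewzntjpamq", final "ewzntjpa".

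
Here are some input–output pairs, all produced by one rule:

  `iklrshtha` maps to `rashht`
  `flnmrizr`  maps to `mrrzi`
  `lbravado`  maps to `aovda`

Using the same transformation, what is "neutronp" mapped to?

Each output is the input with this applied: delete the first 3 characters, then take characters alternately from the front and the back (1st, last, 2nd, 2nd-last, ...).
Working it through for "neutronp": intermediate "tronp", final "tprno".
(Check on "lbravado": → "avado" → "aovda" ✓)

tprno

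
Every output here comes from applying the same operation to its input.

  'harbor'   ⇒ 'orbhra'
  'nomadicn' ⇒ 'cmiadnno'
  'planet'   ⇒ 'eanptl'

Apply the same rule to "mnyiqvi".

The pattern: take characters alternately from the front and the back (1st, last, 2nd, 2nd-last, ...), then move the first 3 characters to the end (rotate left by 3).
Applying that to "mnyiqvi" gives "vyqimin".

vyqimin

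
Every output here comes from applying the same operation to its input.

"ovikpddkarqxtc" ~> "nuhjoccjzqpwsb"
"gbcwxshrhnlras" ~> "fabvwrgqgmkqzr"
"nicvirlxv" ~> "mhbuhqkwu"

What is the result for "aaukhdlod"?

Looking at the pairs, the operation is to shift every letter 1 place backward in the alphabet (wrapping around).
On "aaukhdlod" that produces "zztjgcknc".

zztjgcknc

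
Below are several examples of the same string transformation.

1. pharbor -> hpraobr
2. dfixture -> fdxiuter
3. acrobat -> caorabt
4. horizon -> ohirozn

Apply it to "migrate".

imrgtae

The rule is to swap each adjacent pair of characters (1↔2, 3↔4, ...).
Applying that to "migrate" gives "imrgtae".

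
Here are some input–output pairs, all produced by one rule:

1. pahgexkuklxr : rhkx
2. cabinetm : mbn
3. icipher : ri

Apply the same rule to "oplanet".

The pattern: take characters alternately from the front and the back (1st, last, 2nd, 2nd-last, ...), then keep one character in every 3, starting at position 2 (positions 2nd, 5th, 8th, ...).
Working it through for "oplanet": intermediate "otpelna", final "tl".

tl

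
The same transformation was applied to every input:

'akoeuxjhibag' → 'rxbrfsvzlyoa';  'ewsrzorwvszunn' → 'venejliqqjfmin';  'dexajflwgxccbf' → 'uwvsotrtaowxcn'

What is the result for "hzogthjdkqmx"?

yoqdfhxbkuya

The transformation: shift every letter 9 places backward in the alphabet (wrapping around), then take characters alternately from the front and the back (1st, last, 2nd, 2nd-last, ...).
Starting from "hzogthjdkqmx": after the first operation, "yqfxkyaubhdo"; after the second, "yoqdfhxbkuya".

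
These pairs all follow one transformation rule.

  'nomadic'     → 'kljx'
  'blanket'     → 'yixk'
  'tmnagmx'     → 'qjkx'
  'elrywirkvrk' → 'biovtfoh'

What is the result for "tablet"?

qxy

The pattern: delete the last 3 characters, then shift every letter 3 places backward in the alphabet (wrapping around).
Working it through for "tablet": intermediate "tab", final "qxy".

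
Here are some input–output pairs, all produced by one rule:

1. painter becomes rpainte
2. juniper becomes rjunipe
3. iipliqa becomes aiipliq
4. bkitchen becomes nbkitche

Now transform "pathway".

ypathwa

Looking at the pairs, the operation is to move the last character to the front.
So "pathway" becomes "ypathwa".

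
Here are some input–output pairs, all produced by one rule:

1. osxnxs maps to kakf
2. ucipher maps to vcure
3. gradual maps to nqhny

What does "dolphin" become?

What's happening: shift every letter 13 places forward in the alphabet (wrapping around) — i.e. ROT13, then delete the first 2 characters.
Starting from "dolphin": after the first operation, "qbycuva"; after the second, "ycuva".
(Check on "gradual": → "tenqhny" → "nqhny" ✓)

ycuva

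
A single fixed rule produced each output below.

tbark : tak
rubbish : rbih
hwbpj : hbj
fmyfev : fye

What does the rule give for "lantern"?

The transformation: keep every other character starting from the first (positions 1st, 3rd, 5th, ...).
"lantern" → "lnen".

lnen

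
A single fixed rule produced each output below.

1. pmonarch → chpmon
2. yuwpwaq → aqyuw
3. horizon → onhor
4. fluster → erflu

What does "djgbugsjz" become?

jzdjgbu

In each case the input is transformed by: move the last 2 characters to the front (rotate right by 2), then delete the last 2 characters.
Working it through for "djgbugsjz": intermediate "jzdjgbugs", final "jzdjgbu".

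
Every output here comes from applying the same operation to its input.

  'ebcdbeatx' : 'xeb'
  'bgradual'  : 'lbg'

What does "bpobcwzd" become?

Rule — move the last character to the front, then keep only the first 3 characters.
Applying both steps to "bpobcwzd": "dbpobcwz", then "dbp".

dbp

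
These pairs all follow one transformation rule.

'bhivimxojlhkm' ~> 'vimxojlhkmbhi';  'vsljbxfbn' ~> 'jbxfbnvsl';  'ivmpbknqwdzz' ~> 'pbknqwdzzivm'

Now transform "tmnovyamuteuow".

The transformation: move the first 3 characters to the end (rotate left by 3).
For "tmnovyamuteuow" the result is "ovyamuteuowtmn".

ovyamuteuowtmn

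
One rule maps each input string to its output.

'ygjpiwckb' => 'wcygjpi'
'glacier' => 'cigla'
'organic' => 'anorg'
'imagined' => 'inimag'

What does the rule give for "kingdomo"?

In each case the input is transformed by: delete the last 2 characters, then move the last 2 characters to the front (rotate right by 2).
Applying both steps to "kingdomo": "kingdo", then "doking".

doking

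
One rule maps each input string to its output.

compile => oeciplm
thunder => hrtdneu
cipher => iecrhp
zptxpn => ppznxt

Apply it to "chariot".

htciroa

Rule — swap each adjacent pair of characters (1↔2, 3↔4, ...), then take characters alternately from the front and the back (1st, last, 2nd, 2nd-last, ...).
On "chariot": the first step gives "hcraoit", and the second then gives "htciroa".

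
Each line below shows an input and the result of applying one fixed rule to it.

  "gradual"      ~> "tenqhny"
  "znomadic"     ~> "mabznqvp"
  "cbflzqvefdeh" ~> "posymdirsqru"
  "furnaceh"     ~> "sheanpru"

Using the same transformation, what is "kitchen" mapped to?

Rule — shift every letter 13 places forward in the alphabet (wrapping around) — i.e. ROT13.
So "kitchen" becomes "xvgpura".

xvgpura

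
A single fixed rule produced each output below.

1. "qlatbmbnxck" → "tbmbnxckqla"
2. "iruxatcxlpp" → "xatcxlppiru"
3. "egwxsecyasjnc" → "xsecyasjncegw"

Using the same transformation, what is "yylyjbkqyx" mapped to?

Rule — move the first 3 characters to the end (rotate left by 3).
So "yylyjbkqyx" becomes "yjbkqyxyyl".

yjbkqyxyyl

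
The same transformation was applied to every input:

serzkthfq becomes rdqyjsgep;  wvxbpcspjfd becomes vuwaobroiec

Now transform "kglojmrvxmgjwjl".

The rule is to shift every letter 1 place backward in the alphabet (wrapping around).
For "kglojmrvxmgjwjl" the result is "jfknilquwlfivik".

jfknilquwlfivik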